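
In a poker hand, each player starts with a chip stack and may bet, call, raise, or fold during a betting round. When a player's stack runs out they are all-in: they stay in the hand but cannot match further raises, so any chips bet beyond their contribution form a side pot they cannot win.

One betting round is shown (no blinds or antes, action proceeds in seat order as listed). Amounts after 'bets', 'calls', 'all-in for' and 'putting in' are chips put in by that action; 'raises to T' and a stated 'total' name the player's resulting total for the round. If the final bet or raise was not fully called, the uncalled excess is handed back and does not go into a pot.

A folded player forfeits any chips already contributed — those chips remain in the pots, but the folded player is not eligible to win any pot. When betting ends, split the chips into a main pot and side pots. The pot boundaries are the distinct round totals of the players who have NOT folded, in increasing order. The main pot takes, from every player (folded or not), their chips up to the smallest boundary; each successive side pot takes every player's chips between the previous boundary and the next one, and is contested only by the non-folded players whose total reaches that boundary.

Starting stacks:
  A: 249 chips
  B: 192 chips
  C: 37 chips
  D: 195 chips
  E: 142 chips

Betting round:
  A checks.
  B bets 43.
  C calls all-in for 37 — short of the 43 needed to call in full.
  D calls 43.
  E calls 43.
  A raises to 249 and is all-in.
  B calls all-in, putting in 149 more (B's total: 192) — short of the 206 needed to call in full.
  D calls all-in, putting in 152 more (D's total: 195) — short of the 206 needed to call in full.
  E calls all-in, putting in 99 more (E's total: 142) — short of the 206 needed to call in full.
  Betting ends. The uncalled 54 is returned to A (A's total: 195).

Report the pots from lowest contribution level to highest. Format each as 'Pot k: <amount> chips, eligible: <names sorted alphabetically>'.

Contributions (after 54 returned to A): A=195, B=192, C=37, D=195, E=142
Pot levels (distinct totals of non-folded players): 37, 142, 192, 195
Layer 1-37: 37 each from A, B, C, D, E = 37*5 = 185 chips; eligible A, B, C, D, E
Layer 38-142: 105 each from A, B, D, E = 105*4 = 420 chips; eligible A, B, D, E
Layer 143-192: 50 each from A, B, D = 50*3 = 150 chips; eligible A, B, D
Layer 193-195: 3 each from A, D = 3*2 = 6 chips; eligible A, D

Pot 1: 185 chips, eligible: A, B, C, D, E
Pot 2: 420 chips, eligible: A, B, D, E
Pot 3: 150 chips, eligible: A, B, D
Pot 4: 6 chips, eligible: A, D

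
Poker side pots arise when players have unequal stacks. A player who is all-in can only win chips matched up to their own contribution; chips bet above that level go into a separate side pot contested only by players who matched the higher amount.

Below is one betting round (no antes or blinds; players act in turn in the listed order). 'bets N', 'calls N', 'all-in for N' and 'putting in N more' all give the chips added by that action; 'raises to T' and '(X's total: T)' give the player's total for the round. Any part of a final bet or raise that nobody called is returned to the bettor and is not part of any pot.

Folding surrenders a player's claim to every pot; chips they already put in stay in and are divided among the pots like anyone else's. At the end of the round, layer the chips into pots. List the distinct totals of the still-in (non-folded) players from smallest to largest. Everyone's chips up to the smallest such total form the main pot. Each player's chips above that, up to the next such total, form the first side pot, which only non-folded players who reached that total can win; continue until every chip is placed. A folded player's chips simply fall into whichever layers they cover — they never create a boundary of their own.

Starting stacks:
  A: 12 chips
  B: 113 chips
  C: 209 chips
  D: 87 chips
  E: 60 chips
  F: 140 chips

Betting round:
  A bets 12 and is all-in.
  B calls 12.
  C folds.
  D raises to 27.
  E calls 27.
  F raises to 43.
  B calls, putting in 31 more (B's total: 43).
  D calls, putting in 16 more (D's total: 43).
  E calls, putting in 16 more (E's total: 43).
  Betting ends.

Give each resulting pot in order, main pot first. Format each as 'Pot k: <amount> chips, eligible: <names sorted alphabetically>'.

Contributions: A=12, B=43, D=43, E=43, F=43
Folded: C
Pot levels (distinct totals of non-folded players): 12, 43
Layer 1-12: 12 each from A, B, D, E, F = 12*5 = 60 chips; eligible A, B, D, E, F
Layer 13-43: 31 each from B, D, E, F = 31*4 = 124 chips; eligible B, D, E, F

Pot 1: 60 chips, eligible: A, B, D, E, F
Pot 2: 124 chips, eligible: B, D, E, F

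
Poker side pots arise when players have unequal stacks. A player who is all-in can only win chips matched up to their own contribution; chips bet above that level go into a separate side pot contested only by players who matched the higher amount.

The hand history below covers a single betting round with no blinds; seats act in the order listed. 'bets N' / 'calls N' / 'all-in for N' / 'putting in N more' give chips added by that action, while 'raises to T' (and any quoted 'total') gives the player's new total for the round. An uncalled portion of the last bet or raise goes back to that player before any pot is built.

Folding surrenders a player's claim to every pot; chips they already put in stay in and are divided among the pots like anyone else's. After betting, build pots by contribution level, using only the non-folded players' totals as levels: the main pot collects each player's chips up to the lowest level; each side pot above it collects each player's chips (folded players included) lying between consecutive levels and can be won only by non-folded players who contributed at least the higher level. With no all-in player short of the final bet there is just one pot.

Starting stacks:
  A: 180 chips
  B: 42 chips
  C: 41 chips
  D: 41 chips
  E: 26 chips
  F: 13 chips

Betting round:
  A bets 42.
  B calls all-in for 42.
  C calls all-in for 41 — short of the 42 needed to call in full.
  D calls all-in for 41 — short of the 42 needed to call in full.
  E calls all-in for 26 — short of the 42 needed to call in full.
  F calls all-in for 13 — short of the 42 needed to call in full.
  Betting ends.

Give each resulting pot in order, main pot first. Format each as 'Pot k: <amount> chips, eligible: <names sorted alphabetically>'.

Pot 1: 78 chips, eligible: A, B, C, D, E, F
Pot 2: 65 chips, eligible: A, B, C, D, E
Pot 3: 60 chips, eligible: A, B, C, D
Pot 4: 2 chips, eligible: A, B

Derivation:
Contributions: A=42, B=42, C=41, D=41, E=26, F=13
Pot levels (distinct totals of non-folded players): 13, 26, 41, 42
Layer 1-13: 13 each from A, B, C, D, E, F = 13*6 = 78 chips; eligible A, B, C, D, E, F
Layer 14-26: 13 each from A, B, C, D, E = 13*5 = 65 chips; eligible A, B, C, D, E
Layer 27-41: 15 each from A, B, C, D = 15*4 = 60 chips; eligible A, B, C, D
Layer 42-42: 1 each from A, B = 1*2 = 2 chips; eligible A, B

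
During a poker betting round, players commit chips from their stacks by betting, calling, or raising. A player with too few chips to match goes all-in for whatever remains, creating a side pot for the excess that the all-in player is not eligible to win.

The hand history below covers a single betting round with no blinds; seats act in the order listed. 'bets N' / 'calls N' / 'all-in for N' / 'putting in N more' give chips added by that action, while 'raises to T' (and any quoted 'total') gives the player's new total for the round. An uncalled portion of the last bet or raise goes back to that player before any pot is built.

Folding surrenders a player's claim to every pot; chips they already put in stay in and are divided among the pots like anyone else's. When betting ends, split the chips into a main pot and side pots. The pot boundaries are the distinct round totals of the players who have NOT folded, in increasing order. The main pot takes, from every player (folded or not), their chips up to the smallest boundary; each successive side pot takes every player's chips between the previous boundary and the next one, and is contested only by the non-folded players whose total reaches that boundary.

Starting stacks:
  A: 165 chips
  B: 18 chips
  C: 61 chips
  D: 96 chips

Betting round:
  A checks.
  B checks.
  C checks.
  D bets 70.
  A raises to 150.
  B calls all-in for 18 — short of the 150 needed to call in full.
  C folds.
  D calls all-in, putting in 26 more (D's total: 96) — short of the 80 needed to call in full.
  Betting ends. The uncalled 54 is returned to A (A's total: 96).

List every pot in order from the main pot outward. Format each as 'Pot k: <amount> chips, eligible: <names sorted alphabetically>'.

Pot 1: 54 chips, eligible: A, B, D
Pot 2: 156 chips, eligible: A, D

Derivation:
Contributions (after 54 returned to A): A=96, B=18, D=96
Folded: C
Pot levels (distinct totals of non-folded players): 18, 96
Layer 1-18: 18 each from A, B, D = 18*3 = 54 chips; eligible A, B, D
Layer 19-96: 78 each from A, D = 78*2 = 156 chips; eligible A, D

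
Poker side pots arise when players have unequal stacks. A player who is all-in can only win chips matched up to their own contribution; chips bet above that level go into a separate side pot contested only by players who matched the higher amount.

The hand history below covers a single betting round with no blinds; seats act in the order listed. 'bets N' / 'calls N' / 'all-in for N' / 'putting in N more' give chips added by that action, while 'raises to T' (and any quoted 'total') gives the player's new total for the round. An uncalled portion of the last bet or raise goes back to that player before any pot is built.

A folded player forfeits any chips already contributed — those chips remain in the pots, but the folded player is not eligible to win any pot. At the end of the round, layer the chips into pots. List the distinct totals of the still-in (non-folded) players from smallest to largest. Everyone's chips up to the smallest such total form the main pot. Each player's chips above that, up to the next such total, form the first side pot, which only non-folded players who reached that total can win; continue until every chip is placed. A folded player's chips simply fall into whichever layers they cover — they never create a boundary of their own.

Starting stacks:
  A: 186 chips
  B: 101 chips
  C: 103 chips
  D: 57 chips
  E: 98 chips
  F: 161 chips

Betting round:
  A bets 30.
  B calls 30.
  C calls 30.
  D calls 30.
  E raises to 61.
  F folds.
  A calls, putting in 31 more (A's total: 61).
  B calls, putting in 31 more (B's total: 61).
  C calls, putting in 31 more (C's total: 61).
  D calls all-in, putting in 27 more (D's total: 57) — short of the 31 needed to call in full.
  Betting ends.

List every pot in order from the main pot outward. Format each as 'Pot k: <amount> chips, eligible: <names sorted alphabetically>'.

Contributions: A=61, B=61, C=61, D=57, E=61
Folded: F
Pot levels (distinct totals of non-folded players): 57, 61
Layer 1-57: 57 each from A, B, C, D, E = 57*5 = 285 chips; eligible A, B, C, D, E
Layer 58-61: 4 each from A, B, C, E = 4*4 = 16 chips; eligible A, B, C, E

Pot 1: 285 chips, eligible: A, B, C, D, E
Pot 2: 16 chips, eligible: A, B, C, E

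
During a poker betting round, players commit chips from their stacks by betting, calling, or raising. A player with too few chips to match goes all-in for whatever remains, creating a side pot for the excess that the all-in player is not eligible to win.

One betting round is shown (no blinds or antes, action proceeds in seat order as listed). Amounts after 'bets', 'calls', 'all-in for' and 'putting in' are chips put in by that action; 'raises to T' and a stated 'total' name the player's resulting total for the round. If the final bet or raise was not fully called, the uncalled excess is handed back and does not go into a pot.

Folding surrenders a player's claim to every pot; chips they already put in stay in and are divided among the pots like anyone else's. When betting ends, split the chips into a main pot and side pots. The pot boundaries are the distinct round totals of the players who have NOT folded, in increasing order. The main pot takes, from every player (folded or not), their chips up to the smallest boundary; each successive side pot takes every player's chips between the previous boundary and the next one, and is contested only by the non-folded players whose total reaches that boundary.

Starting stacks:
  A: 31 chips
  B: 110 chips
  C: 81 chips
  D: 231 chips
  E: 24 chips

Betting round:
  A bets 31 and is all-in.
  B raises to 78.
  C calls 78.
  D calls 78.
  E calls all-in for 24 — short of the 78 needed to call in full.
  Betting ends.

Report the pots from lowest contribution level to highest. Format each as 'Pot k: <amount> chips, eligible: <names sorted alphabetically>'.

Contributions: A=31, B=78, C=78, D=78, E=24
Pot levels (distinct totals of non-folded players): 24, 31, 78
Layer 1-24: 24 each from A, B, C, D, E = 24*5 = 120 chips; eligible A, B, C, D, E
Layer 25-31: 7 each from A, B, C, D = 7*4 = 28 chips; eligible A, B, C, D
Layer 32-78: 47 each from B, C, D = 47*3 = 141 chips; eligible B, C, D

Pot 1: 120 chips, eligible: A, B, C, D, E
Pot 2: 28 chips, eligible: A, B, C, D
Pot 3: 141 chips, eligible: B, C, D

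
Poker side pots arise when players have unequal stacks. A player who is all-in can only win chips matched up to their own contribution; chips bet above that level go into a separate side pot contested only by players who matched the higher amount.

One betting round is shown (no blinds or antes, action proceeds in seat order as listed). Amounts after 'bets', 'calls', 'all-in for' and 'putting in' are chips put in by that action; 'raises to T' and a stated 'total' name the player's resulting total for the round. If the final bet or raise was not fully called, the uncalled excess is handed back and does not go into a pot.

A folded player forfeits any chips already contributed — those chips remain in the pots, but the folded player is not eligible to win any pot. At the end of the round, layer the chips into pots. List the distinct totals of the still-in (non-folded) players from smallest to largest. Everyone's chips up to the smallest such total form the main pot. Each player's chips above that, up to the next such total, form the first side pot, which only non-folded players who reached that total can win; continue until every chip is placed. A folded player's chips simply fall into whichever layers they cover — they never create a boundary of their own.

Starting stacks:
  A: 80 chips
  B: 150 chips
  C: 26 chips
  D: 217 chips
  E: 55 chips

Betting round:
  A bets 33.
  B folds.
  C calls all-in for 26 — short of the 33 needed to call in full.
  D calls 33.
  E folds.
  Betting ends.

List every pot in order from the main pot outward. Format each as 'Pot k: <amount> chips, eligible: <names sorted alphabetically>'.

Contributions: A=33, C=26, D=33
Folded: B, E
Pot levels (distinct totals of non-folded players): 26, 33
Layer 1-26: 26 each from A, C, D = 26*3 = 78 chips; eligible A, C, D
Layer 27-33: 7 each from A, D = 7*2 = 14 chips; eligible A, D

Pot 1: 78 chips, eligible: A, C, D
Pot 2: 14 chips, eligible: A, D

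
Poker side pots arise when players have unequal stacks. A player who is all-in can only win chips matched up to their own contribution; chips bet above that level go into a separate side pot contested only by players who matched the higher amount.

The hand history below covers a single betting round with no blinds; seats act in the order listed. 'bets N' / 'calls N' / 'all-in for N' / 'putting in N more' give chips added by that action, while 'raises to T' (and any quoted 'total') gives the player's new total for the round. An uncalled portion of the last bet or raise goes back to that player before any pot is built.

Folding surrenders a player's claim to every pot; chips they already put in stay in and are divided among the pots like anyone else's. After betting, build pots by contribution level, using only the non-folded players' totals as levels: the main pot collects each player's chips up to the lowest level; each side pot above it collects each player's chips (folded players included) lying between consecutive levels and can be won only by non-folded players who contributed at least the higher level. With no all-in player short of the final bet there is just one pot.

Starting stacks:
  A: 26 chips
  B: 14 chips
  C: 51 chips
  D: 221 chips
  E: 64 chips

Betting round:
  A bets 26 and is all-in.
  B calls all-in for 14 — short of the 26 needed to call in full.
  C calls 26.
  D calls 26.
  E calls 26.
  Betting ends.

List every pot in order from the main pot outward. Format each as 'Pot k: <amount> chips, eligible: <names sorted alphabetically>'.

Pot 1: 70 chips, eligible: A, B, C, D, E
Pot 2: 48 chips, eligible: A, C, D, E

Derivation:
Contributions: A=26, B=14, C=26, D=26, E=26
Pot levels (distinct totals of non-folded players): 14, 26
Layer 1-14: 14 each from A, B, C, D, E = 14*5 = 70 chips; eligible A, B, C, D, E
Layer 15-26: 12 each from A, C, D, E = 12*4 = 48 chips; eligible A, C, D, E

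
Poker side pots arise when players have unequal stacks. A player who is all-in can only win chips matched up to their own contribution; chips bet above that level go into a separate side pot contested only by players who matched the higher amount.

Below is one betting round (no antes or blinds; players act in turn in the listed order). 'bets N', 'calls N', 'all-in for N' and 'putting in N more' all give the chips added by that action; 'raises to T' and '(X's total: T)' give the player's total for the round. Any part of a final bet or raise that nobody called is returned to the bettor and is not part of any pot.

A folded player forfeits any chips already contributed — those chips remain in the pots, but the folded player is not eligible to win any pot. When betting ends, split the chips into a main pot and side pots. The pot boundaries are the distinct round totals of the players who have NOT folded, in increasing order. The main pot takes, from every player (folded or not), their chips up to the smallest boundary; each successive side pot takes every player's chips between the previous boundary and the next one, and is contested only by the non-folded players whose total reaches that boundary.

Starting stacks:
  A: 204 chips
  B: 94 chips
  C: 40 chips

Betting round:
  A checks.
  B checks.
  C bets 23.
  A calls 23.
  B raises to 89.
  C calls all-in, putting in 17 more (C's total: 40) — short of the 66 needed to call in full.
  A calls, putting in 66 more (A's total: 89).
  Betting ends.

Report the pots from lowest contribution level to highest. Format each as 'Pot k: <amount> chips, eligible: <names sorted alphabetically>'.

Pot 1: 120 chips, eligible: A, B, C
Pot 2: 98 chips, eligible: A, B

Derivation:
Contributions: A=89, B=89, C=40
Pot levels (distinct totals of non-folded players): 40, 89
Layer 1-40: 40 each from A, B, C = 40*3 = 120 chips; eligible A, B, C
Layer 41-89: 49 each from A, B = 49*2 = 98 chips; eligible A, B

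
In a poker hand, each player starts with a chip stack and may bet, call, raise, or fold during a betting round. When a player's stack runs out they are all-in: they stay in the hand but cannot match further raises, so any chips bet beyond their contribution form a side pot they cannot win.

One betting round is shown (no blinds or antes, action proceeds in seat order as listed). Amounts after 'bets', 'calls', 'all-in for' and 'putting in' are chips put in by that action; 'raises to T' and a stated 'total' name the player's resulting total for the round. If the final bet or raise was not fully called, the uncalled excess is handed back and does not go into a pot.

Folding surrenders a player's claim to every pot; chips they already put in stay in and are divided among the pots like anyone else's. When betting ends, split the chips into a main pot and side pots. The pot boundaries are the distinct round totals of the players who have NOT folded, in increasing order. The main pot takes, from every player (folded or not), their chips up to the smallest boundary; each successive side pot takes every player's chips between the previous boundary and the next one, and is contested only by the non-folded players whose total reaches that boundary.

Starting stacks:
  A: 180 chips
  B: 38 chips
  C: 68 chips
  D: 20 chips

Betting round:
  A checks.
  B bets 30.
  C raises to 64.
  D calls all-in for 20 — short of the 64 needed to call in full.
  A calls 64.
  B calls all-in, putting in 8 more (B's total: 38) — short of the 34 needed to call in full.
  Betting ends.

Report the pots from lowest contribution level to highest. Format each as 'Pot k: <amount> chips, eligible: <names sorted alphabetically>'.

Contributions: A=64, B=38, C=64, D=20
Pot levels (distinct totals of non-folded players): 20, 38, 64
Layer 1-20: 20 each from A, B, C, D = 20*4 = 80 chips; eligible A, B, C, D
Layer 21-38: 18 each from A, B, C = 18*3 = 54 chips; eligible A, B, C
Layer 39-64: 26 each from A, C = 26*2 = 52 chips; eligible A, C

Pot 1: 80 chips, eligible: A, B, C, D
Pot 2: 54 chips, eligible: A, B, C
Pot 3: 52 chips, eligible: A, C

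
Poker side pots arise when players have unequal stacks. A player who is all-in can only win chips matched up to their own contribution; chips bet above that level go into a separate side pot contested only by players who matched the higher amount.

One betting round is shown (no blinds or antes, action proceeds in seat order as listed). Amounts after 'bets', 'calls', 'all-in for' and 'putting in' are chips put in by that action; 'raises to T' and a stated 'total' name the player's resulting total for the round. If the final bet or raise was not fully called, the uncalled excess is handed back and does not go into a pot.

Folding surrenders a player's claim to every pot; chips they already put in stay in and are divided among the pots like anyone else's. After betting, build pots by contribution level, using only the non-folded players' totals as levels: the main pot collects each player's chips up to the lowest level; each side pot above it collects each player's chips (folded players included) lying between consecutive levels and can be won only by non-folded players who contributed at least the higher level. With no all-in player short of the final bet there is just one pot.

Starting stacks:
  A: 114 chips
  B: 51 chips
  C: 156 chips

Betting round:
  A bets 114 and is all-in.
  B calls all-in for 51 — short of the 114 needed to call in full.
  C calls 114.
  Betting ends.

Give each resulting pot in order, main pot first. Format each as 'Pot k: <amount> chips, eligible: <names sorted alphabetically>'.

Contributions: A=114, B=51, C=114
Pot levels (distinct totals of non-folded players): 51, 114
Layer 1-51: 51 each from A, B, C = 51*3 = 153 chips; eligible A, B, C
Layer 52-114: 63 each from A, C = 63*2 = 126 chips; eligible A, C

Pot 1: 153 chips, eligible: A, B, C
Pot 2: 126 chips, eligible: A, C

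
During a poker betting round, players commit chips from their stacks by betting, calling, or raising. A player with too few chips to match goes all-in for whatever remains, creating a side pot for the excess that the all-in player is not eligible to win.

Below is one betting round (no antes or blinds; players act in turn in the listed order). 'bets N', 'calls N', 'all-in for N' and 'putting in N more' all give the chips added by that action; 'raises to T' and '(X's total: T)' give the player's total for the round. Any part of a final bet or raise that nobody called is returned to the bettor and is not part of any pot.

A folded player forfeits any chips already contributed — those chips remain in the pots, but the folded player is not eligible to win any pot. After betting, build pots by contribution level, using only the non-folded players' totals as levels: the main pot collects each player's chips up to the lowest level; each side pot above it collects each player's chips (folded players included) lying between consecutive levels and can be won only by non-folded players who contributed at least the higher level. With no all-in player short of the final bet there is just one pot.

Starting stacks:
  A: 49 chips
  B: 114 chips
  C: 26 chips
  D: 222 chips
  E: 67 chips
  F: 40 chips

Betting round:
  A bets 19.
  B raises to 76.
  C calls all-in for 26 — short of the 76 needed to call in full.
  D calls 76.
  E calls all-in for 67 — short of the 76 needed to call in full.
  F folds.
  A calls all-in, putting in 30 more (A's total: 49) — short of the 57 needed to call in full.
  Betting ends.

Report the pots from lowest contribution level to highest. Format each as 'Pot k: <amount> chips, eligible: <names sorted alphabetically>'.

Contributions: A=49, B=76, C=26, D=76, E=67
Folded: F
Pot levels (distinct totals of non-folded players): 26, 49, 67, 76
Layer 1-26: 26 each from A, B, C, D, E = 26*5 = 130 chips; eligible A, B, C, D, E
Layer 27-49: 23 each from A, B, D, E = 23*4 = 92 chips; eligible A, B, D, E
Layer 50-67: 18 each from B, D, E = 18*3 = 54 chips; eligible B, D, E
Layer 68-76: 9 each from B, D = 9*2 = 18 chips; eligible B, D

Pot 1: 130 chips, eligible: A, B, C, D, E
Pot 2: 92 chips, eligible: A, B, D, E
Pot 3: 54 chips, eligible: B, D, E
Pot 4: 18 chips, eligible: B, D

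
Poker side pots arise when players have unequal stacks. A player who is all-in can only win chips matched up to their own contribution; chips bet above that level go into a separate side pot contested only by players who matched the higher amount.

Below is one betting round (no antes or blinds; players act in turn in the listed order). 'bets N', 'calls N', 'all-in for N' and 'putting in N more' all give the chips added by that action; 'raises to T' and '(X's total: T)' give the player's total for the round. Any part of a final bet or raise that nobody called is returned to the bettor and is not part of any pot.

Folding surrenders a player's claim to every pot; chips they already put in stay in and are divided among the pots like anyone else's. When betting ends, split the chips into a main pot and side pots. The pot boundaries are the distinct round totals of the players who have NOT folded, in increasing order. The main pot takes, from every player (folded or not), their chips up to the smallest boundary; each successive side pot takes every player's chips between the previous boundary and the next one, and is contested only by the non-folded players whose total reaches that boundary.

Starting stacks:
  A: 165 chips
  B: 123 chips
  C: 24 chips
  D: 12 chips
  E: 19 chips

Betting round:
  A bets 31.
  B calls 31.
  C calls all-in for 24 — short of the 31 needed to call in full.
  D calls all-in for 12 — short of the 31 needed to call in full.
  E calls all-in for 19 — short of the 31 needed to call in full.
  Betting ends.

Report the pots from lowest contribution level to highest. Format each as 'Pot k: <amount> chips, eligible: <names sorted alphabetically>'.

Contributions: A=31, B=31, C=24, D=12, E=19
Pot levels (distinct totals of non-folded players): 12, 19, 24, 31
Layer 1-12: 12 each from A, B, C, D, E = 12*5 = 60 chips; eligible A, B, C, D, E
Layer 13-19: 7 each from A, B, C, E = 7*4 = 28 chips; eligible A, B, C, E
Layer 20-24: 5 each from A, B, C = 5*3 = 15 chips; eligible A, B, C
Layer 25-31: 7 each from A, B = 7*2 = 14 chips; eligible A, B

Pot 1: 60 chips, eligible: A, B, C, D, E
Pot 2: 28 chips, eligible: A, B, C, E
Pot 3: 15 chips, eligible: A, B, C
Pot 4: 14 chips, eligible: A, B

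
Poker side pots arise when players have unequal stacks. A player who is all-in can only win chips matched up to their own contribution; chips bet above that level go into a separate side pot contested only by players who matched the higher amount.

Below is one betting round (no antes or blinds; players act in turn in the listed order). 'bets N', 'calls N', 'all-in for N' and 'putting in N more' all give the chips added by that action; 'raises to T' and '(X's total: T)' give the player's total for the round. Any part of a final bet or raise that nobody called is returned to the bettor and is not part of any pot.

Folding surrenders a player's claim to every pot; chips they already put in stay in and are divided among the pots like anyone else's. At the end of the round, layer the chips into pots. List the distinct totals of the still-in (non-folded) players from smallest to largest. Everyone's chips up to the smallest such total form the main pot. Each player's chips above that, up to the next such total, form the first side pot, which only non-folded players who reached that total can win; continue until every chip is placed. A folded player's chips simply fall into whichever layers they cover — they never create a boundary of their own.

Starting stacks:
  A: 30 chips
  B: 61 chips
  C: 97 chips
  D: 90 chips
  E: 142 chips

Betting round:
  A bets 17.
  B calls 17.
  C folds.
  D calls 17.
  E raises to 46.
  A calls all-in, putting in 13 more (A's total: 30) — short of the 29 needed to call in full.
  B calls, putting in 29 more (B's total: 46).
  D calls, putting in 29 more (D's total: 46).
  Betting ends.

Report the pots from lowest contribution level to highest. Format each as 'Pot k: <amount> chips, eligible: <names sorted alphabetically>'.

Pot 1: 120 chips, eligible: A, B, D, E
Pot 2: 48 chips, eligible: B, D, E

Derivation:
Contributions: A=30, B=46, D=46, E=46
Folded: C
Pot levels (distinct totals of non-folded players): 30, 46
Layer 1-30: 30 each from A, B, D, E = 30*4 = 120 chips; eligible A, B, D, E
Layer 31-46: 16 each from B, D, E = 16*3 = 48 chips; eligible B, D, E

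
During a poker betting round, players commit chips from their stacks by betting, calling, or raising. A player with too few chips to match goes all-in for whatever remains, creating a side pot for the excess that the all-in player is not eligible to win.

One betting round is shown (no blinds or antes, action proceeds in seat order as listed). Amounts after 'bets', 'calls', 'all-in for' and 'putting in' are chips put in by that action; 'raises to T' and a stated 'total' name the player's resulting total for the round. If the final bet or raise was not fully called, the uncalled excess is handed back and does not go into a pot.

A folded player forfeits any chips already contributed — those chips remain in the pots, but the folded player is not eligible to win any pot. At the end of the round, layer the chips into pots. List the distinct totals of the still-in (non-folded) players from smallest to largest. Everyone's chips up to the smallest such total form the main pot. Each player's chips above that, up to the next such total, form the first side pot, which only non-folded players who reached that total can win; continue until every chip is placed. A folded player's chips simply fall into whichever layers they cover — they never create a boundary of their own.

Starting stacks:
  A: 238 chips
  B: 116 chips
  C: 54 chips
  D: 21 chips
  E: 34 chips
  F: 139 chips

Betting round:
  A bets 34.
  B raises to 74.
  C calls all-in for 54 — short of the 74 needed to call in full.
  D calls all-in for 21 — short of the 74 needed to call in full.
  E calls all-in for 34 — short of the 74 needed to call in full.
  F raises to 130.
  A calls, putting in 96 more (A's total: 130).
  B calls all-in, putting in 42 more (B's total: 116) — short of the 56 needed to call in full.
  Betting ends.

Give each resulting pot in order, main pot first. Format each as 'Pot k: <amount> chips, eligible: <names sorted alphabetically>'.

Contributions: A=130, B=116, C=54, D=21, E=34, F=130
Pot levels (distinct totals of non-folded players): 21, 34, 54, 116, 130
Layer 1-21: 21 each from A, B, C, D, E, F = 21*6 = 126 chips; eligible A, B, C, D, E, F
Layer 22-34: 13 each from A, B, C, E, F = 13*5 = 65 chips; eligible A, B, C, E, F
Layer 35-54: 20 each from A, B, C, F = 20*4 = 80 chips; eligible A, B, C, F
Layer 55-116: 62 each from A, B, F = 62*3 = 186 chips; eligible A, B, F
Layer 117-130: 14 each from A, F = 14*2 = 28 chips; eligible A, F

Pot 1: 126 chips, eligible: A, B, C, D, E, F
Pot 2: 65 chips, eligible: A, B, C, E, F
Pot 3: 80 chips, eligible: A, B, C, F
Pot 4: 186 chips, eligible: A, B, F
Pot 5: 28 chips, eligible: A, F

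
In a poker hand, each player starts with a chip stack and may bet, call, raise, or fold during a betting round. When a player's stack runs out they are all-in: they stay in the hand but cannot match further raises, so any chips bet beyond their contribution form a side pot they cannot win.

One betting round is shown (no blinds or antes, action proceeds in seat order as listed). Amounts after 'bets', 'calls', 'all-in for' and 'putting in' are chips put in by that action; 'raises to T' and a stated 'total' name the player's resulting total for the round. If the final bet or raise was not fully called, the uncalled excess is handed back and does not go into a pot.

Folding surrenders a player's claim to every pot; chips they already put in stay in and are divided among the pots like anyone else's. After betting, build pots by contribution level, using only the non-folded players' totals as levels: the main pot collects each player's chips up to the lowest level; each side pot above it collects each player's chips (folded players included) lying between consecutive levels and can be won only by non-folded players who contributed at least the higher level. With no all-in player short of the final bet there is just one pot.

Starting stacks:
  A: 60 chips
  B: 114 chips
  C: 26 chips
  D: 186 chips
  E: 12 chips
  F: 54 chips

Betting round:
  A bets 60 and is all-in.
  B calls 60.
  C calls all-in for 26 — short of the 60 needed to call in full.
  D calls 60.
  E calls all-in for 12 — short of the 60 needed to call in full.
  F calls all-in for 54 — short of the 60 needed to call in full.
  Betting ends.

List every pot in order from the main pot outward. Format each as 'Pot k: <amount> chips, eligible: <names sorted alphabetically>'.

Pot 1: 72 chips, eligible: A, B, C, D, E, F
Pot 2: 70 chips, eligible: A, B, C, D, F
Pot 3: 112 chips, eligible: A, B, D, F
Pot 4: 18 chips, eligible: A, B, D

Derivation:
Contributions: A=60, B=60, C=26, D=60, E=12, F=54
Pot levels (distinct totals of non-folded players): 12, 26, 54, 60
Layer 1-12: 12 each from A, B, C, D, E, F = 12*6 = 72 chips; eligible A, B, C, D, E, F
Layer 13-26: 14 each from A, B, C, D, F = 14*5 = 70 chips; eligible A, B, C, D, F
Layer 27-54: 28 each from A, B, D, F = 28*4 = 112 chips; eligible A, B, D, F
Layer 55-60: 6 each from A, B, D = 6*3 = 18 chips; eligible A, B, D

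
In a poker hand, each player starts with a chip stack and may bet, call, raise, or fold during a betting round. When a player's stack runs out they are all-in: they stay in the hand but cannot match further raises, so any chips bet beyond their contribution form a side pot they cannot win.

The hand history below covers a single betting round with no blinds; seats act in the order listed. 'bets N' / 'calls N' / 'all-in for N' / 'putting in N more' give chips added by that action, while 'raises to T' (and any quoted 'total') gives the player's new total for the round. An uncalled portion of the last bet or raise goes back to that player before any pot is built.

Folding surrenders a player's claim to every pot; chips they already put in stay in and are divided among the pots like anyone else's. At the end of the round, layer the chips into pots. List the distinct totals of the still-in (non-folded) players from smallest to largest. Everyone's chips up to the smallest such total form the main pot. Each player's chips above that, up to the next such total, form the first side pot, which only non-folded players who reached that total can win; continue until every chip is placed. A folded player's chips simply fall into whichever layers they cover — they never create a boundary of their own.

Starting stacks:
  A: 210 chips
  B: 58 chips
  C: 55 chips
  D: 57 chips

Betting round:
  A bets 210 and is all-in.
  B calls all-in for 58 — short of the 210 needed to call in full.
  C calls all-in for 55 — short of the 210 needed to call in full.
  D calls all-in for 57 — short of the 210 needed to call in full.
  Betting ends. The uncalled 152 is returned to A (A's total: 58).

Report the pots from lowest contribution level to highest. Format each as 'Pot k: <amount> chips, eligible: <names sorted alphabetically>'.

Pot 1: 220 chips, eligible: A, B, C, D
Pot 2: 6 chips, eligible: A, B, D
Pot 3: 2 chips, eligible: A, B

Derivation:
Contributions (after 152 returned to A): A=58, B=58, C=55, D=57
Pot levels (distinct totals of non-folded players): 55, 57, 58
Layer 1-55: 55 each from A, B, C, D = 55*4 = 220 chips; eligible A, B, C, D
Layer 56-57: 2 each from A, B, D = 2*3 = 6 chips; eligible A, B, D
Layer 58-58: 1 each from A, B = 1*2 = 2 chips; eligible A, B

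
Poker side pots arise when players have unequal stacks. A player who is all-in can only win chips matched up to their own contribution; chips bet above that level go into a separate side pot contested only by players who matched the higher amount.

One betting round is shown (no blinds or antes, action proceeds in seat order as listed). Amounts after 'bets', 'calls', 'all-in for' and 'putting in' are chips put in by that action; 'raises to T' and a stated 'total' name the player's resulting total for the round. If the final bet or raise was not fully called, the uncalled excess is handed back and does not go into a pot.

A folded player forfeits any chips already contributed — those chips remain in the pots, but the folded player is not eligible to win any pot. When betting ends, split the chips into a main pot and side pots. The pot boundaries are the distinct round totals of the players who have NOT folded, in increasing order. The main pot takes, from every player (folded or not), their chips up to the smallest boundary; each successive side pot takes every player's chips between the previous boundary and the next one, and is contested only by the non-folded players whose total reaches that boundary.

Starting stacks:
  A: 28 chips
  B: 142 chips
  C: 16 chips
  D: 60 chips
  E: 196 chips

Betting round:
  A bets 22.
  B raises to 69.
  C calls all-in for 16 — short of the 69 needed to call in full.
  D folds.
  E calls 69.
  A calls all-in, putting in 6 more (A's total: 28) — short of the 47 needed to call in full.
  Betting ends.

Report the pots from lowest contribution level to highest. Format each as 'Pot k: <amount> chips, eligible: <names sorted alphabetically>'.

Pot 1: 64 chips, eligible: A, B, C, E
Pot 2: 36 chips, eligible: A, B, E
Pot 3: 82 chips, eligible: B, E

Derivation:
Contributions: A=28, B=69, C=16, E=69
Folded: D
Pot levels (distinct totals of non-folded players): 16, 28, 69
Layer 1-16: 16 each from A, B, C, E = 16*4 = 64 chips; eligible A, B, C, E
Layer 17-28: 12 each from A, B, E = 12*3 = 36 chips; eligible A, B, E
Layer 29-69: 41 each from B, E = 41*2 = 82 chips; eligible B, E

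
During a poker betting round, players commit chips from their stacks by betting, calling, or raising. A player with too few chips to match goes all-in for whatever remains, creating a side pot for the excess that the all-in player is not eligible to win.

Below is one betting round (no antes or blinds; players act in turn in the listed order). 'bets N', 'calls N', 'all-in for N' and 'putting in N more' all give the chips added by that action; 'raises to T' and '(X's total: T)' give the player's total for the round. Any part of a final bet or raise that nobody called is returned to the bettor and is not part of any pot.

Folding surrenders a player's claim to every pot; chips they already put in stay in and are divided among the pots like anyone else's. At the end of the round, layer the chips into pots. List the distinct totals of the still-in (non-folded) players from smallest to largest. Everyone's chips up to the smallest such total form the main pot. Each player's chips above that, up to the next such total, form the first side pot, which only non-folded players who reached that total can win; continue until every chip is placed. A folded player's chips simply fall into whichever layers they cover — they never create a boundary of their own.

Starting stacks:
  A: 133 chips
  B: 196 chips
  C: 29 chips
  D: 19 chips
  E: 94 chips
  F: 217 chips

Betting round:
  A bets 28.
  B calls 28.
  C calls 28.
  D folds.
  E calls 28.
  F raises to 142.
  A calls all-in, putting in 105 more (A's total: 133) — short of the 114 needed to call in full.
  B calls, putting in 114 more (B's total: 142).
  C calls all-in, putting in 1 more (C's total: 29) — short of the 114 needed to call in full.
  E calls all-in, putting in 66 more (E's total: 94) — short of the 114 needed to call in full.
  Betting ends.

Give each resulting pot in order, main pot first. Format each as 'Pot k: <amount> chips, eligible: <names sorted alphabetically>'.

Contributions: A=133, B=142, C=29, E=94, F=142
Folded: D
Pot levels (distinct totals of non-folded players): 29, 94, 133, 142
Layer 1-29: 29 each from A, B, C, E, F = 29*5 = 145 chips; eligible A, B, C, E, F
Layer 30-94: 65 each from A, B, E, F = 65*4 = 260 chips; eligible A, B, E, F
Layer 95-133: 39 each from A, B, F = 39*3 = 117 chips; eligible A, B, F
Layer 134-142: 9 each from B, F = 9*2 = 18 chips; eligible B, F

Pot 1: 145 chips, eligible: A, B, C, E, F
Pot 2: 260 chips, eligible: A, B, E, F
Pot 3: 117 chips, eligible: A, B, F
Pot 4: 18 chips, eligible: B, F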